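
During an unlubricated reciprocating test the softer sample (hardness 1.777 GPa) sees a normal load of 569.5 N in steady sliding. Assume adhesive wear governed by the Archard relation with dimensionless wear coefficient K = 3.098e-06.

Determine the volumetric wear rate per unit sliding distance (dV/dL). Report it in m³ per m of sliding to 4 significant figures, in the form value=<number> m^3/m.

value=9.929e-13 m^3/m

The intermediates are printed rounded; each operation keeps exact precision. Rounded once at the end, at four significant digits.
Convert: Hardness H = 1.777 GPa = 1.777e+09 Pa.
Working in SI base units: W = 569.5 N, H = 1.777e+09 Pa, K = 3.098e-06.
Volumetric rate dV/dL = K·W/H, so: 3.098e-06 · 569.5 / 1.777e+09 = 9.929e-13 m³/m.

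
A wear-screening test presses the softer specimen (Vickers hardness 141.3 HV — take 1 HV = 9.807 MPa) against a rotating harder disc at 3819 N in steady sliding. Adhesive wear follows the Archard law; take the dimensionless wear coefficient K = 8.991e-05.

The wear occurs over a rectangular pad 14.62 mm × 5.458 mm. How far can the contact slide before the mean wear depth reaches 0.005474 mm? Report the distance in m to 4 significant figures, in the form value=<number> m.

All working math carries exact precision; intermediate values are shown rounded. Rounded once at the end, at four significant figures.
Hardness H = 141.3 HV × 9.807 MPa/HV = 1386 MPa = 1.386e+09 Pa.
Pad sides 14.62 mm × 5.458 mm = 0.01462 m × 0.005458 m. Contact area A = 0.01462 m × 0.005458 m = 7.980e-05 m².
Depth limit h_lim = 0.005474 mm = 5.474e-06 m.
Collected in SI base units: W = 3819 N, H = 1.386e+09 Pa, K = 8.991e-05.
At the depth limit, V_lim = h_lim·A = 5.474e-06 · 7.980e-05 = 4.368e-10 m³.
Inverting, life L = V_lim·H/(K·W) = 4.368e-10 · 1.386e+09 / (8.991e-05 · 3819) = 1.763 m.

value=1.763 m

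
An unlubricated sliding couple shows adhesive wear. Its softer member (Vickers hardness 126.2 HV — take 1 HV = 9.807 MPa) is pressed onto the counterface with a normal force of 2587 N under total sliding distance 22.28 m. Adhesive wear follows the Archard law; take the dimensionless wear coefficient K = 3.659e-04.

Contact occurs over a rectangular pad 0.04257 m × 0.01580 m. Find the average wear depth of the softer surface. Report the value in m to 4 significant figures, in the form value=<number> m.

All working math carries full precision — intermediates appear rounded, and a single final rounding to four significant figures.
Convert: Hardness H = 126.2 HV × 9.807 MPa/HV = 1238 MPa = 1.238e+09 Pa.
Convert: Contact area A = 0.04257 m × 0.01580 m = 6.726e-04 m².
In SI base units, W = 2587 N, H = 1.238e+09 Pa, K = 3.659e-04.
Volume removed: V = K·W·L/H = 3.659e-04 · 2587 · 22.28 / 1.238e+09 = 1.704e-08 m³.
Average depth h = V/A = 1.704e-08 / 6.726e-04 = 2.533e-05 m.

value=2.533e-05 m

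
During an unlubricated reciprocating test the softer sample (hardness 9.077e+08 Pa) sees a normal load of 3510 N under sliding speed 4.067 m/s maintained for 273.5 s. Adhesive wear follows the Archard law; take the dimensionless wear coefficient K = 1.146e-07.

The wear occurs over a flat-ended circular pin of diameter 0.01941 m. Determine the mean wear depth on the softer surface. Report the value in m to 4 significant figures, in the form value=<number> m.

value=1.666e-06 m

Each operation keeps full float precision. The intermediates are displayed rounded, and a lone final rounding to four significant digits.
Convert: The distance L = v·t = 4.067 m/s × 273.5 s = 1112 m.
Convert: Contact area A = π·d²/4 = π·(0.01941 m)²/4 = 2.959e-04 m².
SI base units throughout: W = 3510 N, H = 9.077e+08 Pa, K = 1.146e-07.
Apply Archard: V = K·W·L/H = 1.146e-07 · 3510 · 1112 / 9.077e+08 = 4.929e-10 m³.
Wear depth h = V/A = 4.929e-10 / 2.959e-04 = 1.666e-06 m.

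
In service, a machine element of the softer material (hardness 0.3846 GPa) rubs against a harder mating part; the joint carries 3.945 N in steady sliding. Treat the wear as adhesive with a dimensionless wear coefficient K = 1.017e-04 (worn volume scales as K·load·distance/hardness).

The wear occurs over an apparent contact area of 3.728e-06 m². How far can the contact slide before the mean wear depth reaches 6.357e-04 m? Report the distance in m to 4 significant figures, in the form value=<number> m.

value=2272 m

Printed values are rounded — the algebra carries full precision. Rounded just once: four significant figures.
Hardness H = 0.3846 GPa = 3.846e+08 Pa.
Working in SI base units: W = 3.945 N, H = 3.846e+08 Pa, K = 1.017e-04.
Limit volume V_lim = h_lim·A = 6.357e-04 · 3.728e-06 = 2.370e-09 m³.
So the life L = V_lim·H/(K·W) = 2.370e-09 · 3.846e+08 / (1.017e-04 · 3.945) = 2272 m.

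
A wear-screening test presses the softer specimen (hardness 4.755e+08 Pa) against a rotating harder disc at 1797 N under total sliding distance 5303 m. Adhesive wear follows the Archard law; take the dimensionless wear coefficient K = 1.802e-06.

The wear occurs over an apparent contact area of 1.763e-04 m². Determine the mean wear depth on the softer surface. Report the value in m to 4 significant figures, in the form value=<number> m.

All working math carries full float precision; intermediate values appear rounded — a single final rounding to 4 significant digits.
In SI base units: W = 1797 N, H = 4.755e+08 Pa, K = 1.802e-06.
Apply Archard: V = K·W·L/H = 1.802e-06 · 1797 · 5303 / 4.755e+08 = 3.611e-08 m³.
Mean wear depth h = V/A = 3.611e-08 / 1.763e-04 = 2.048e-04 m.

value=2.048e-04 m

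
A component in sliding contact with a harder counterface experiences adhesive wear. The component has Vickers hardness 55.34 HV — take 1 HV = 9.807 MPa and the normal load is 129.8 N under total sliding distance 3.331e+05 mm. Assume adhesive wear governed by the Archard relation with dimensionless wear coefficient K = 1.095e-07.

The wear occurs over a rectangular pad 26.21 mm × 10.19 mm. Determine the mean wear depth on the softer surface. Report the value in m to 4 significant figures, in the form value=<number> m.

value=3.266e-08 m

Shown intermediates are rounded. All arithmetic keeps full precision; one final rounding: 4 significant figures.
Convert: Distance covered L = 3.331e+05 mm = 333.1 m.
Convert: Hardness H = 55.34 HV × 9.807 MPa/HV = 542.7 MPa = 5.427e+08 Pa.
Convert: Pad sides 26.21 mm × 10.19 mm = 0.02621 m × 0.01019 m. Contact area A = 0.02621 m × 0.01019 m = 2.671e-04 m².
Collected in SI base units: W = 129.8 N, H = 5.427e+08 Pa, K = 1.095e-07.
Apply Archard: V = K·W·L/H = 1.095e-07 · 129.8 · 333.1 / 5.427e+08 = 8.723e-12 m³.
Mean depth h = V/A = 8.723e-12 / 2.671e-04 = 3.266e-08 m.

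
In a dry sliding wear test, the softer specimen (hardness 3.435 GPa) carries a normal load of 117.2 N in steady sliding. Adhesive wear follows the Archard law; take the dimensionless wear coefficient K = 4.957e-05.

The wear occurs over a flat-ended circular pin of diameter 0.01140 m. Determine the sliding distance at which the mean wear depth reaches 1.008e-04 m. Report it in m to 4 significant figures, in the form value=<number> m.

Each operation maintains full float precision, and the intermediates are shown rounded; a lone final rounding: four significant digits.
Hardness H = 3.435 GPa = 3.435e+09 Pa.
Contact area A = π·d²/4 = π·(0.01140 m)²/4 = 1.021e-04 m².
In SI base units: W = 117.2 N, H = 3.435e+09 Pa, K = 4.957e-05.
Volume at the limit: V_lim = h_lim·A = 1.008e-04 · 1.021e-04 = 1.029e-08 m³.
So the life L = V_lim·H/(K·W) = 1.029e-08 · 3.435e+09 / (4.957e-05 · 117.2) = 6083 m.

value=6083 m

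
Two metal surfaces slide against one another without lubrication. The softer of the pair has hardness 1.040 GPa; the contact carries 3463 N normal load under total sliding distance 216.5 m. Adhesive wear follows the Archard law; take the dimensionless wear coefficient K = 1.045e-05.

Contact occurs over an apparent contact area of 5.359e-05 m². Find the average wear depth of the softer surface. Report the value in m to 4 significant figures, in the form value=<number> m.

value=1.406e-04 m

Quoted intermediates are rounded; all arithmetic holds full float precision — rounded just once to 4 significant digits.
Convert: Hardness H = 1.040 GPa = 1.040e+09 Pa.
As SI base values: W = 3463 N, H = 1.040e+09 Pa, K = 1.045e-05.
Volume removed: V = K·W·L/H = 1.045e-05 · 3463 · 216.5 / 1.040e+09 = 7.533e-09 m³.
Wear depth h = V/A = 7.533e-09 / 5.359e-05 = 1.406e-04 m.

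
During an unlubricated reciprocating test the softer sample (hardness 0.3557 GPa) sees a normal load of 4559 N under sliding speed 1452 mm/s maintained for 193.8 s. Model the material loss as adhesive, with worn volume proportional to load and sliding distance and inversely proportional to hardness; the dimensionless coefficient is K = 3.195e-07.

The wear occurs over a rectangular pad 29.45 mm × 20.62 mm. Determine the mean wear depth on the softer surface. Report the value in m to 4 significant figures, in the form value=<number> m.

value=1.898e-06 m

Quoted intermediates are rounded; all working math carries full precision. Rounded just once: 4 significant digits.
Sliding speed v = 1452 mm/s = 1.452 m/s. Distance covered L = v·t = 1.452 m/s × 193.8 s = 281.4 m.
Hardness H = 0.3557 GPa = 3.557e+08 Pa.
Pad sides 29.45 mm × 20.62 mm = 0.02945 m × 0.02062 m. Contact area A = 0.02945 m × 0.02062 m = 6.073e-04 m².
Collected in SI base units: W = 4559 N, H = 3.557e+08 Pa, K = 3.195e-07.
Archard volume V = K·W·L/H = 3.195e-07 · 4559 · 281.4 / 3.557e+08 = 1.152e-09 m³.
Wear depth h = V/A = 1.152e-09 / 6.073e-04 = 1.898e-06 m.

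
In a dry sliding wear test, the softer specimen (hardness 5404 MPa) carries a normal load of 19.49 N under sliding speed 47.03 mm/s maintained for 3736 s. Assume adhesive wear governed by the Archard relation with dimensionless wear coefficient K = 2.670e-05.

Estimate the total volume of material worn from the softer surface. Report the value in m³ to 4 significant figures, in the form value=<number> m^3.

value=1.692e-11 m^3

Every step carries full precision — intermediates are shown rounded. Rounded just once: four significant digits.
Convert: Sliding speed v = 47.03 mm/s = 0.04703 m/s. Distance covered L = v·t = 0.04703 m/s × 3736 s = 175.7 m.
Convert: Hardness H = 5404 MPa = 5.404e+09 Pa.
SI base units throughout: W = 19.49 N, H = 5.404e+09 Pa, K = 2.670e-05.
Wear volume V = K·W·L/H = 2.670e-05 · 19.49 · 175.7 / 5.404e+09 = 1.692e-11 m³.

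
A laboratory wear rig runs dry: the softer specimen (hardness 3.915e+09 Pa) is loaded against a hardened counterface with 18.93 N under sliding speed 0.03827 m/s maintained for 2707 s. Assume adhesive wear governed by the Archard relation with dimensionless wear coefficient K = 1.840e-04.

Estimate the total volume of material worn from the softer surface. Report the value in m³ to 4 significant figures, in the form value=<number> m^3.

Shown intermediates are rounded, and the computation maintains exact precision. Rounded just once, at 4 significant digits.
Path length L = v·t = 0.03827 m/s × 2707 s = 103.6 m.
Working in SI base units: W = 18.93 N, H = 3.915e+09 Pa, K = 1.840e-04.
Apply Archard: V = K·W·L/H = 1.840e-04 · 18.93 · 103.6 / 3.915e+09 = 9.217e-11 m³.

value=9.217e-11 m^3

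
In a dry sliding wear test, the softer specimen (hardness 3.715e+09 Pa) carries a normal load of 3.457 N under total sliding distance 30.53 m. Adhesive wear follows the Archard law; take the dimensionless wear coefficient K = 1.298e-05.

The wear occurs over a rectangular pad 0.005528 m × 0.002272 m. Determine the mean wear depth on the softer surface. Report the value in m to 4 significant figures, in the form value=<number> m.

value=2.936e-08 m

Shown intermediates are rounded — every step runs at full precision, and a single final rounding: four significant digits.
Convert: Contact area A = 0.005528 m × 0.002272 m = 1.256e-05 m².
In SI base units: W = 3.457 N, H = 3.715e+09 Pa, K = 1.298e-05.
Volume removed: V = K·W·L/H = 1.298e-05 · 3.457 · 30.53 / 3.715e+09 = 3.688e-13 m³.
Average depth h = V/A = 3.688e-13 / 1.256e-05 = 2.936e-08 m.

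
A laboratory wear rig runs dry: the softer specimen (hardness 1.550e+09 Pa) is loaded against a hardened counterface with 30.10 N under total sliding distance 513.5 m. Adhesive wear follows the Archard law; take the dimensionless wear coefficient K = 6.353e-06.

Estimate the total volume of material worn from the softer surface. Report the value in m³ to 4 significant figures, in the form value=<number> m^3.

value=6.335e-11 m^3

All working math holds full float precision — displayed values are rounded — a lone final rounding: 4 significant figures.
Restated in SI base units: W = 30.10 N, H = 1.550e+09 Pa, K = 6.353e-06.
By Archard's law, V = K·W·L/H = 6.353e-06 · 30.10 · 513.5 / 1.550e+09 = 6.335e-11 m³.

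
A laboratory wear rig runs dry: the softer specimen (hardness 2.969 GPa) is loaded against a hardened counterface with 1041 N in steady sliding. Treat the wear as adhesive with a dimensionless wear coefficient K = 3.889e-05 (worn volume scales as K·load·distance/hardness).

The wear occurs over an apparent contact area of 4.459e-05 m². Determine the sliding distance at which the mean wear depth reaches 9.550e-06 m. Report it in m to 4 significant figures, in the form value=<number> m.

Intermediates are shown rounded, and every step keeps full precision; rounded once at the end, at 4 significant figures.
Convert: Hardness H = 2.969 GPa = 2.969e+09 Pa.
Collected in SI base units: W = 1041 N, H = 2.969e+09 Pa, K = 3.889e-05.
Wearable volume V_lim = h_lim·A = 9.550e-06 · 4.459e-05 = 4.258e-10 m³.
So the life L = V_lim·H/(K·W) = 4.258e-10 · 2.969e+09 / (3.889e-05 · 1041) = 31.23 m.

value=31.23 m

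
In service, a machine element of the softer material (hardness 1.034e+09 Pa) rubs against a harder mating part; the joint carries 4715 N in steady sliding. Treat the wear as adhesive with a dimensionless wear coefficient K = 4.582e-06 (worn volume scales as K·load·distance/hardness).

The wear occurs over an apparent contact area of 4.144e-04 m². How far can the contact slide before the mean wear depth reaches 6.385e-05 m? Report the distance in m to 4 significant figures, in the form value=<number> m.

value=1266 m

The computation keeps exact precision, and displayed values are rounded. Rounded once at the end to 4 significant figures.
SI base units throughout: W = 4715 N, H = 1.034e+09 Pa, K = 4.582e-06.
Allowed volume V_lim = h_lim·A = 6.385e-05 · 4.144e-04 = 2.646e-08 m³.
Inverting, life L = V_lim·H/(K·W) = 2.646e-08 · 1.034e+09 / (4.582e-06 · 4715) = 1266 m.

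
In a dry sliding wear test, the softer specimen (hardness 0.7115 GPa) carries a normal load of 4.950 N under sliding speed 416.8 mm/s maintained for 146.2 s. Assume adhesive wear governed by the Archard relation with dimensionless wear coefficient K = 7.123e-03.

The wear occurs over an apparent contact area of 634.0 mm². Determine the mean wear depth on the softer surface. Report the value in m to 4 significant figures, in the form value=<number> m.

All working math keeps full precision, and intermediates appear rounded. Rounded once at the end to four significant figures.
Sliding speed v = 416.8 mm/s = 0.4168 m/s. Distance covered L = v·t = 0.4168 m/s × 146.2 s = 60.94 m.
Hardness H = 0.7115 GPa = 7.115e+08 Pa.
Contact area A = 634.0 mm² = 6.340e-04 m².
Expressed in SI base units: W = 4.950 N, H = 7.115e+08 Pa, K = 7.123e-03.
Archard relation: V = K·W·L/H = 7.123e-03 · 4.950 · 60.94 / 7.115e+08 = 3.020e-09 m³.
Average depth h = V/A = 3.020e-09 / 6.340e-04 = 4.763e-06 m.

value=4.763e-06 m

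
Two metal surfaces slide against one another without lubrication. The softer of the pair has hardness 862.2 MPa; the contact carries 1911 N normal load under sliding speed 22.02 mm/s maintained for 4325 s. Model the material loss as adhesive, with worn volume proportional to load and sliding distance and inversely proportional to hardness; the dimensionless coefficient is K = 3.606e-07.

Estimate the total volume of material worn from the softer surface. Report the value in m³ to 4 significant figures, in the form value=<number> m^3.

value=7.612e-11 m^3

The computation keeps full precision; the intermediates are shown rounded; one final rounding: four significant digits.
Convert: Sliding speed v = 22.02 mm/s = 0.02202 m/s. Distance covered L = v·t = 0.02202 m/s × 4325 s = 95.24 m.
Convert: Hardness H = 862.2 MPa = 8.622e+08 Pa.
SI base units throughout: W = 1911 N, H = 8.622e+08 Pa, K = 3.606e-07.
By Archard's law, V = K·W·L/H = 3.606e-07 · 1911 · 95.24 / 8.622e+08 = 7.612e-11 m³.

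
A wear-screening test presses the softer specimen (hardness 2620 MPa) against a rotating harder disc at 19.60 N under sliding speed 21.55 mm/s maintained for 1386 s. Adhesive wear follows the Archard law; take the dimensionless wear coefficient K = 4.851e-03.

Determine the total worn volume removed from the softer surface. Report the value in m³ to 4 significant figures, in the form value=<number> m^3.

Intermediates are displayed rounded; each operation holds exact precision; a lone final rounding: four significant figures.
Convert: Sliding speed v = 21.55 mm/s = 0.02155 m/s. Path length L = v·t = 0.02155 m/s × 1386 s = 29.87 m.
Convert: Hardness H = 2620 MPa = 2.620e+09 Pa.
Collected in SI base units: W = 19.60 N, H = 2.620e+09 Pa, K = 4.851e-03.
By Archard's law, V = K·W·L/H = 4.851e-03 · 19.60 · 29.87 / 2.620e+09 = 1.084e-09 m³.

value=1.084e-09 m^3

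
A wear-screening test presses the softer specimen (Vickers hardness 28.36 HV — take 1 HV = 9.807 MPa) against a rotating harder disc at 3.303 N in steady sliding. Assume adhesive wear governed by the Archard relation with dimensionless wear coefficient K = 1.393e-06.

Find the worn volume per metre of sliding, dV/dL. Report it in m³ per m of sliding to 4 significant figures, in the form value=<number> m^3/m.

All arithmetic carries full precision — intermediates are displayed rounded, and a lone final rounding to four significant digits.
Convert: Hardness H = 28.36 HV × 9.807 MPa/HV = 278.1 MPa = 2.781e+08 Pa.
As SI base values: W = 3.303 N, H = 2.781e+08 Pa, K = 1.393e-06.
Volumetric rate dV/dL = K·W/H (independent of L): 1.393e-06 · 3.303 / 2.781e+08 = 1.654e-14 m³/m.

value=1.654e-14 m^3/m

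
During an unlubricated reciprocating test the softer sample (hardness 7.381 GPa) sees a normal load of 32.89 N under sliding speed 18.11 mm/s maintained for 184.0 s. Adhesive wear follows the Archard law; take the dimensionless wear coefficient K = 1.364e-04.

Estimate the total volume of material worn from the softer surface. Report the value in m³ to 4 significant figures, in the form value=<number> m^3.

Intermediates are printed rounded — all working math keeps exact precision; one final rounding, at 4 significant figures.
Convert: Sliding speed v = 18.11 mm/s = 0.01811 m/s. Distance L = v·t = 0.01811 m/s × 184.0 s = 3.332 m.
Convert: Hardness H = 7.381 GPa = 7.381e+09 Pa.
In SI base units: W = 32.89 N, H = 7.381e+09 Pa, K = 1.364e-04.
Archard relation: V = K·W·L/H = 1.364e-04 · 32.89 · 3.332 / 7.381e+09 = 2.025e-12 m³.

value=2.025e-12 m^3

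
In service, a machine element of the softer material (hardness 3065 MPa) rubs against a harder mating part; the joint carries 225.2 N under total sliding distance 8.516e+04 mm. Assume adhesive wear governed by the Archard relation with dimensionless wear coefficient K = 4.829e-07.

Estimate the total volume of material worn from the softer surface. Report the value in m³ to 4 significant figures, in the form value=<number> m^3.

value=3.022e-12 m^3

The algebra runs at full float precision; intermediates are displayed rounded — a lone final rounding, at 4 significant digits.
Distance L = 8.516e+04 mm = 85.16 m.
Hardness H = 3065 MPa = 3.065e+09 Pa.
Restated in SI base units: W = 225.2 N, H = 3.065e+09 Pa, K = 4.829e-07.
The Archard volume V = K·W·L/H = 4.829e-07 · 225.2 · 85.16 / 3.065e+09 = 3.022e-12 m³.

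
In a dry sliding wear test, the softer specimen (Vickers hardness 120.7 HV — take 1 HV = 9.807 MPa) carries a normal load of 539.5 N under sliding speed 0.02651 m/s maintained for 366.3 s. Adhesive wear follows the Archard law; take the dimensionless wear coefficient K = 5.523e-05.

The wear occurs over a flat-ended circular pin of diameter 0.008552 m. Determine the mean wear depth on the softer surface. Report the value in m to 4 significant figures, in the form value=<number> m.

The algebra keeps exact precision — intermediate values are displayed rounded. Rounded once at the end to 4 significant digits.
Convert: Distance covered L = v·t = 0.02651 m/s × 366.3 s = 9.711 m.
Convert: Hardness H = 120.7 HV × 9.807 MPa/HV = 1184 MPa = 1.184e+09 Pa.
Convert: Contact area A = π·d²/4 = π·(0.008552 m)²/4 = 5.744e-05 m².
Restated in SI base units: W = 539.5 N, H = 1.184e+09 Pa, K = 5.523e-05.
Archard volume V = K·W·L/H = 5.523e-05 · 539.5 · 9.711 / 1.184e+09 = 2.444e-10 m³.
Average depth h = V/A = 2.444e-10 / 5.744e-05 = 4.255e-06 m.

value=4.255e-06 m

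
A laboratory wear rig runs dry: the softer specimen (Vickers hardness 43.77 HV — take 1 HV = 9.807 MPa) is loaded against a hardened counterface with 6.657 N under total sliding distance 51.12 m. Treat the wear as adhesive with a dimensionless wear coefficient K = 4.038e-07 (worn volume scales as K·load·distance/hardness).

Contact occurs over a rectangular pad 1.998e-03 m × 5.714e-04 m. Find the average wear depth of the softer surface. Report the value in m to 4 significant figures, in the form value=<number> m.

Every step runs at full precision; intermediate values appear rounded; rounded once at the end, at 4 significant figures.
Hardness H = 43.77 HV × 9.807 MPa/HV = 429.3 MPa = 4.293e+08 Pa.
Contact area A = 1.998e-03 m × 5.714e-04 m = 1.142e-06 m².
Working in SI base units: W = 6.657 N, H = 4.293e+08 Pa, K = 4.038e-07.
Worn volume V = K·W·L/H = 4.038e-07 · 6.657 · 51.12 / 4.293e+08 = 3.201e-13 m³.
Mean depth h = V/A = 3.201e-13 / 1.142e-06 = 2.804e-07 m.

value=2.804e-07 m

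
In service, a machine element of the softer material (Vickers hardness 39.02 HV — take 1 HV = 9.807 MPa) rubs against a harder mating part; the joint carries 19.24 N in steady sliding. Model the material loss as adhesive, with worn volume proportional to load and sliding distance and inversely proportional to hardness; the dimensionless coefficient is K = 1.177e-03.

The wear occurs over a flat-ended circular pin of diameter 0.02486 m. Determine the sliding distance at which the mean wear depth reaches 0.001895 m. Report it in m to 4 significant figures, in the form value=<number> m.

value=1.554e+04 m

The algebra keeps exact precision. Intermediates are printed rounded; one last rounding to four significant figures.
Hardness H = 39.02 HV × 9.807 MPa/HV = 382.7 MPa = 3.827e+08 Pa.
Contact area A = π·d²/4 = π·(0.02486 m)²/4 = 4.854e-04 m².
Expressed in SI base units: W = 19.24 N, H = 3.827e+08 Pa, K = 1.177e-03.
Allowed volume V_lim = h_lim·A = 0.001895 · 4.854e-04 = 9.198e-07 m³.
Sliding life L = V_lim·H/(K·W) = 9.198e-07 · 3.827e+08 / (1.177e-03 · 19.24) = 1.554e+04 m.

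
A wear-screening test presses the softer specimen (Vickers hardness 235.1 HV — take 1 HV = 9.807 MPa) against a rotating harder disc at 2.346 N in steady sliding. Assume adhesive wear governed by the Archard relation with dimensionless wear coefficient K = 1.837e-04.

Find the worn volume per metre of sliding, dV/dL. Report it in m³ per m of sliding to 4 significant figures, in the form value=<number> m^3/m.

value=1.869e-13 m^3/m

The algebra holds full float precision, and the intermediates are shown rounded; rounded once at the end: four significant figures.
Convert: Hardness H = 235.1 HV × 9.807 MPa/HV = 2306 MPa = 2.306e+09 Pa.
Working in SI base units: W = 2.346 N, H = 2.306e+09 Pa, K = 1.837e-04.
The wear rate dV/dL = K·W/H, per unit distance: 1.837e-04 · 2.346 / 2.306e+09 = 1.869e-13 m³/m.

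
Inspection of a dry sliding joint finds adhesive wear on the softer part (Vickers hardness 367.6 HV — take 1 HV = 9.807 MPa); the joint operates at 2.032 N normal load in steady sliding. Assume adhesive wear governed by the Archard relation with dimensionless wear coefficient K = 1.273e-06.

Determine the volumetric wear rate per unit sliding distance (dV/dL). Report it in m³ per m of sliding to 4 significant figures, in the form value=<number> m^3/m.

value=7.175e-16 m^3/m

Quoted intermediates are rounded. The algebra carries exact precision. Rounded just once to 4 significant digits.
Hardness H = 367.6 HV × 9.807 MPa/HV = 3605 MPa = 3.605e+09 Pa.
In SI base units: W = 2.032 N, H = 3.605e+09 Pa, K = 1.273e-06.
Volumetric rate dV/dL = K·W/H (independent of L): 1.273e-06 · 2.032 / 3.605e+09 = 7.175e-16 m³/m.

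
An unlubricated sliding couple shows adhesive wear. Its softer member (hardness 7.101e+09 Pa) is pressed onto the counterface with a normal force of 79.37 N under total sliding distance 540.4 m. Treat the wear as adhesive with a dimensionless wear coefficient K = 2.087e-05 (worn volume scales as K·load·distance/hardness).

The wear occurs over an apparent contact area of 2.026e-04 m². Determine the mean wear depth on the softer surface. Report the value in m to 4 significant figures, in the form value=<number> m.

value=6.222e-07 m

The algebra runs at full float precision — intermediates are printed rounded. Rounded once at the end to 4 significant figures.
Collected in SI base units: W = 79.37 N, H = 7.101e+09 Pa, K = 2.087e-05.
By Archard's law, V = K·W·L/H = 2.087e-05 · 79.37 · 540.4 / 7.101e+09 = 1.261e-10 m³.
Depth of wear h = V/A = 1.261e-10 / 2.026e-04 = 6.222e-07 m.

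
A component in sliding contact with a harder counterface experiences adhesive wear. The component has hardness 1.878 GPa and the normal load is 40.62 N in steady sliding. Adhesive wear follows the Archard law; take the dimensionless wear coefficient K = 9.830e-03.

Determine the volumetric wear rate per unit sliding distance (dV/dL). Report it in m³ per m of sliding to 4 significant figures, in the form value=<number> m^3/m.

Every step keeps full float precision; intermediate values are displayed rounded; rounded once at the end, at 4 significant figures.
Convert: Hardness H = 1.878 GPa = 1.878e+09 Pa.
Restated in SI base units: W = 40.62 N, H = 1.878e+09 Pa, K = 9.830e-03.
Volumetric rate dV/dL = K·W/H: 9.830e-03 · 40.62 / 1.878e+09 = 2.126e-10 m³/m.

value=2.126e-10 m^3/m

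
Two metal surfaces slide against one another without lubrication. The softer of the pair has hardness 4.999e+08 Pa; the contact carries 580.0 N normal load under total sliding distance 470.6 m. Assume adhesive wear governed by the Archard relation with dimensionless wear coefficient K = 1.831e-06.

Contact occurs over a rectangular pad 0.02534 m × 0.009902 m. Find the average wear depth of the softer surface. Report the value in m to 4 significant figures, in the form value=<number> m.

value=3.984e-06 m

The algebra carries exact precision, and printed values are rounded; a lone final rounding, at 4 significant figures.
Contact area A = 0.02534 m × 0.009902 m = 2.509e-04 m².
In SI base units, W = 580.0 N, H = 4.999e+08 Pa, K = 1.831e-06.
By Archard's law, V = K·W·L/H = 1.831e-06 · 580.0 · 470.6 / 4.999e+08 = 9.997e-10 m³.
Depth of wear h = V/A = 9.997e-10 / 2.509e-04 = 3.984e-06 m.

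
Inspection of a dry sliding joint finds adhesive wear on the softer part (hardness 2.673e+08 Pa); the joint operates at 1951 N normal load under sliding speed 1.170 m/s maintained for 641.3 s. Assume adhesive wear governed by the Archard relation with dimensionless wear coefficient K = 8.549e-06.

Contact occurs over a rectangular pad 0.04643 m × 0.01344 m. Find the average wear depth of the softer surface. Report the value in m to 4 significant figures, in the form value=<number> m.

value=7.503e-05 m

All working math keeps exact precision. Intermediates are printed rounded. Rounded once at the end to 4 significant digits.
Convert: Distance L = v·t = 1.170 m/s × 641.3 s = 750.3 m.
Convert: Contact area A = 0.04643 m × 0.01344 m = 6.240e-04 m².
Working in SI base units: W = 1951 N, H = 2.673e+08 Pa, K = 8.549e-06.
By Archard's law, V = K·W·L/H = 8.549e-06 · 1951 · 750.3 / 2.673e+08 = 4.682e-08 m³.
Depth of wear h = V/A = 4.682e-08 / 6.240e-04 = 7.503e-05 m.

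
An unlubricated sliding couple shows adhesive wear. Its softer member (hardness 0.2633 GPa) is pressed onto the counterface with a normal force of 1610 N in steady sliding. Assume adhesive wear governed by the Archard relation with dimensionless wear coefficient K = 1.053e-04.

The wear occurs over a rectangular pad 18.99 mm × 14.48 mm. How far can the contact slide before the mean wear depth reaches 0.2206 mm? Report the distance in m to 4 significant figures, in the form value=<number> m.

Quoted intermediates are rounded; all working math maintains full float precision. Rounded just once to four significant digits.
Convert: Hardness H = 0.2633 GPa = 2.633e+08 Pa.
Convert: Pad sides 18.99 mm × 14.48 mm = 0.01899 m × 0.01448 m. Contact area A = 0.01899 m × 0.01448 m = 2.750e-04 m².
Convert: Depth limit h_lim = 0.2206 mm = 2.206e-04 m.
SI base units throughout: W = 1610 N, H = 2.633e+08 Pa, K = 1.053e-04.
At the depth limit, V_lim = h_lim·A = 2.206e-04 · 2.750e-04 = 6.066e-08 m³.
So the life L = V_lim·H/(K·W) = 6.066e-08 · 2.633e+08 / (1.053e-04 · 1610) = 94.21 m.

value=94.21 m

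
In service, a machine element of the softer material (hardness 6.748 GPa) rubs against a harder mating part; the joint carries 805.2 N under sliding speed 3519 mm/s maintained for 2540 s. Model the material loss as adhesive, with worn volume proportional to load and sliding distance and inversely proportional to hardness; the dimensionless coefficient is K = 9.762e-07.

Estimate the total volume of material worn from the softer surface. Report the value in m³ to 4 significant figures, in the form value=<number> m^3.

value=1.041e-09 m^3

Intermediates are printed rounded. Each operation maintains full precision, and rounded just once: 4 significant digits.
Convert: Sliding speed v = 3519 mm/s = 3.519 m/s. Sliding distance L = v·t = 3.519 m/s × 2540 s = 8938 m.
Convert: Hardness H = 6.748 GPa = 6.748e+09 Pa.
Restated in SI base units: W = 805.2 N, H = 6.748e+09 Pa, K = 9.762e-07.
Worn volume V = K·W·L/H = 9.762e-07 · 805.2 · 8938 / 6.748e+09 = 1.041e-09 m³.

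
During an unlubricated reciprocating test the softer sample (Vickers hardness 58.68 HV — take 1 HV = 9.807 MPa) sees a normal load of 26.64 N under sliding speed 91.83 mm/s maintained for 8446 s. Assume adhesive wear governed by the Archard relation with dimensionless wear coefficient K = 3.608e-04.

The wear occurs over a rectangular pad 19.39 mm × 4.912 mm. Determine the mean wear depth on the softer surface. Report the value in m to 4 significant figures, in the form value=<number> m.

Intermediates are shown rounded, and all working math runs at exact precision, and rounded once at the end to 4 significant figures.
Convert: Sliding speed v = 91.83 mm/s = 0.09183 m/s. The distance L = v·t = 0.09183 m/s × 8446 s = 775.6 m.
Convert: Hardness H = 58.68 HV × 9.807 MPa/HV = 575.5 MPa = 5.755e+08 Pa.
Convert: Pad sides 19.39 mm × 4.912 mm = 0.01939 m × 0.004912 m. Contact area A = 0.01939 m × 0.004912 m = 9.524e-05 m².
In SI base units, W = 26.64 N, H = 5.755e+08 Pa, K = 3.608e-04.
Archard relation: V = K·W·L/H = 3.608e-04 · 26.64 · 775.6 / 5.755e+08 = 1.295e-08 m³.
Average depth h = V/A = 1.295e-08 / 9.524e-05 = 1.360e-04 m.

value=1.360e-04 m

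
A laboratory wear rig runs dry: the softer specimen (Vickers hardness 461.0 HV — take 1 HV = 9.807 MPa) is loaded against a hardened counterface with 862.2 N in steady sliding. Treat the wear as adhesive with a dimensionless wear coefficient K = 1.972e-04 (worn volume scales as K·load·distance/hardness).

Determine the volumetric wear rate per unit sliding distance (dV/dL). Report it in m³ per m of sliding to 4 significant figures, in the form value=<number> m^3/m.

Every step keeps full float precision; the intermediates are printed rounded. Rounded just once: 4 significant figures.
Convert: Hardness H = 461.0 HV × 9.807 MPa/HV = 4521 MPa = 4.521e+09 Pa.
Collected in SI base units: W = 862.2 N, H = 4.521e+09 Pa, K = 1.972e-04.
Rate of wear dV/dL = K·W/H — distance-free: 1.972e-04 · 862.2 / 4.521e+09 = 3.761e-11 m³/m.

value=3.761e-11 m^3/m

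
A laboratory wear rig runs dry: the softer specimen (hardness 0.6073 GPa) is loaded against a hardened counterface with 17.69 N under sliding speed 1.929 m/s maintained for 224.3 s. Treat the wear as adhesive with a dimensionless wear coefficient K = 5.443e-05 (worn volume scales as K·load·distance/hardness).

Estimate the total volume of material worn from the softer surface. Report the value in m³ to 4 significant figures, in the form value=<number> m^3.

value=6.860e-10 m^3

Intermediate values are displayed rounded, and the algebra runs at full float precision — one last rounding, at four significant figures.
Path length L = v·t = 1.929 m/s × 224.3 s = 432.7 m.
Hardness H = 0.6073 GPa = 6.073e+08 Pa.
Working in SI base units: W = 17.69 N, H = 6.073e+08 Pa, K = 5.443e-05.
Archard volume V = K·W·L/H = 5.443e-05 · 17.69 · 432.7 / 6.073e+08 = 6.860e-10 m³.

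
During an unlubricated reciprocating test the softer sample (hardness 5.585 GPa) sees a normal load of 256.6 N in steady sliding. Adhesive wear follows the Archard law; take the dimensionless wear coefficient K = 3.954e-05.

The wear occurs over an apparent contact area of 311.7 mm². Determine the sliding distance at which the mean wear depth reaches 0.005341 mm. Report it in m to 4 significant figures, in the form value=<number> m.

Intermediates are displayed rounded. All arithmetic keeps exact precision, and a lone final rounding: 4 significant digits.
Convert: Hardness H = 5.585 GPa = 5.585e+09 Pa.
Convert: Contact area A = 311.7 mm² = 3.117e-04 m².
Convert: Depth limit h_lim = 0.005341 mm = 5.341e-06 m.
Collected in SI base units: W = 256.6 N, H = 5.585e+09 Pa, K = 3.954e-05.
Wearable volume V_lim = h_lim·A = 5.341e-06 · 3.117e-04 = 1.665e-09 m³.
Sliding life L = V_lim·H/(K·W) = 1.665e-09 · 5.585e+09 / (3.954e-05 · 256.6) = 916.4 m.

value=916.4 m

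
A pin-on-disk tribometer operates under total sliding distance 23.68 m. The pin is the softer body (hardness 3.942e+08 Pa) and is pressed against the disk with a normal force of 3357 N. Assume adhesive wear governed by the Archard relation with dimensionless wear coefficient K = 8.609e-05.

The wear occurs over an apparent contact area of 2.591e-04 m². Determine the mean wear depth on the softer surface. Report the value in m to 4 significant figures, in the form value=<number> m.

value=6.700e-05 m

The intermediates appear rounded. Each operation keeps full precision. Rounded just once, at 4 significant digits.
In SI base units: W = 3357 N, H = 3.942e+08 Pa, K = 8.609e-05.
Worn volume V = K·W·L/H = 8.609e-05 · 3357 · 23.68 / 3.942e+08 = 1.736e-08 m³.
Average depth h = V/A = 1.736e-08 / 2.591e-04 = 6.700e-05 m.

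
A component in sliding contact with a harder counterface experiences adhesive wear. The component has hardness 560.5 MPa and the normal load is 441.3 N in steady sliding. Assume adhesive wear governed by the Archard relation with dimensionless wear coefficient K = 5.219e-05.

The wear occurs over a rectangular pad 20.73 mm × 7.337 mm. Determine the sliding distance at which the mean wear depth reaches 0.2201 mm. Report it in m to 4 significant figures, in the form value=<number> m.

Intermediates are displayed rounded, and the computation holds full float precision — rounded once at the end to 4 significant figures.
Convert: Hardness H = 560.5 MPa = 5.605e+08 Pa.
Convert: Pad sides 20.73 mm × 7.337 mm = 0.02073 m × 0.007337 m. Contact area A = 0.02073 m × 0.007337 m = 1.521e-04 m².
Convert: Depth limit h_lim = 0.2201 mm = 2.201e-04 m.
Collected in SI base units: W = 441.3 N, H = 5.605e+08 Pa, K = 5.219e-05.
At the depth limit, V_lim = h_lim·A = 2.201e-04 · 1.521e-04 = 3.348e-08 m³.
Sliding life L = V_lim·H/(K·W) = 3.348e-08 · 5.605e+08 / (5.219e-05 · 441.3) = 814.7 m.

value=814.7 m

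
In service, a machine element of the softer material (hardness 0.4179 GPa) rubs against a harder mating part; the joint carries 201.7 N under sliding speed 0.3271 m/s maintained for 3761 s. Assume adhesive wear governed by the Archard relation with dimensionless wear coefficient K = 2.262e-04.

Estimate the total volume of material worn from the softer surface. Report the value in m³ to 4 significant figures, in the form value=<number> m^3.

value=1.343e-07 m^3

Each operation maintains full precision. Intermediate values are printed rounded. Rounded just once to 4 significant digits.
The distance L = v·t = 0.3271 m/s × 3761 s = 1230 m.
Hardness H = 0.4179 GPa = 4.179e+08 Pa.
In SI base units: W = 201.7 N, H = 4.179e+08 Pa, K = 2.262e-04.
The Archard volume V = K·W·L/H = 2.262e-04 · 201.7 · 1230 / 4.179e+08 = 1.343e-07 m³.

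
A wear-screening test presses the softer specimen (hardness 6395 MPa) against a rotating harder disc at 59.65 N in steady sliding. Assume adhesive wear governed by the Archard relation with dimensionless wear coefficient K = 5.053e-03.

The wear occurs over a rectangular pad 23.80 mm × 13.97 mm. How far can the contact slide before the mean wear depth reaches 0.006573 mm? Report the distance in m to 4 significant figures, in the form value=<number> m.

value=46.37 m

Intermediate values are displayed rounded — each operation keeps exact precision, and rounded just once, at four significant figures.
Hardness H = 6395 MPa = 6.395e+09 Pa.
Pad sides 23.80 mm × 13.97 mm = 0.02380 m × 0.01397 m. Contact area A = 0.02380 m × 0.01397 m = 3.325e-04 m².
Depth limit h_lim = 0.006573 mm = 6.573e-06 m.
Working in SI base units: W = 59.65 N, H = 6.395e+09 Pa, K = 5.053e-03.
Limit volume V_lim = h_lim·A = 6.573e-06 · 3.325e-04 = 2.185e-09 m³.
Inverting, life L = V_lim·H/(K·W) = 2.185e-09 · 6.395e+09 / (5.053e-03 · 59.65) = 46.37 m.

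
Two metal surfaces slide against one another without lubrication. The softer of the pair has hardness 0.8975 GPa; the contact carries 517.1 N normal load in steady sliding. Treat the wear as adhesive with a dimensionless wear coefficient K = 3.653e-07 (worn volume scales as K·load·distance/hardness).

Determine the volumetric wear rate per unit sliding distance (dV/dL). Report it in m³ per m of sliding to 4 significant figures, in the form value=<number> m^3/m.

value=2.105e-13 m^3/m

Quoted intermediates are rounded; the computation holds full precision, and one last rounding, at four significant digits.
Convert: Hardness H = 0.8975 GPa = 8.975e+08 Pa.
Working in SI base units: W = 517.1 N, H = 8.975e+08 Pa, K = 3.653e-07.
Sliding wear rate dV/dL = K·W/H (independent of L): 3.653e-07 · 517.1 / 8.975e+08 = 2.105e-13 m³/m.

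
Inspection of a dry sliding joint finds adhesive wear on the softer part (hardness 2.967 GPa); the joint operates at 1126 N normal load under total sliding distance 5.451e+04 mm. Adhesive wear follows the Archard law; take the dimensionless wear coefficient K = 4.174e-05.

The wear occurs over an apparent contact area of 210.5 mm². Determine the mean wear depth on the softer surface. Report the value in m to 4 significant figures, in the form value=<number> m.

value=4.102e-06 m

Intermediate values are displayed rounded; all working math maintains exact precision; a single final rounding to four significant digits.
Convert: The distance L = 5.451e+04 mm = 54.51 m.
Convert: Hardness H = 2.967 GPa = 2.967e+09 Pa.
Convert: Contact area A = 210.5 mm² = 2.105e-04 m².
Working in SI base units: W = 1126 N, H = 2.967e+09 Pa, K = 4.174e-05.
The Archard volume V = K·W·L/H = 4.174e-05 · 1126 · 54.51 / 2.967e+09 = 8.635e-10 m³.
Mean wear depth h = V/A = 8.635e-10 / 2.105e-04 = 4.102e-06 m.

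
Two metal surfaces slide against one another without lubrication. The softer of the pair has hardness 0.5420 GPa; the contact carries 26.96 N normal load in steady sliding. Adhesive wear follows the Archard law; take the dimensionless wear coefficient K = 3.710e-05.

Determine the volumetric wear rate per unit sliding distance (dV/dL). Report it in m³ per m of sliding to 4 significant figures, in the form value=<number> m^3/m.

value=1.845e-12 m^3/m

The algebra holds exact precision; the intermediates are shown rounded — one last rounding: 4 significant digits.
Hardness H = 0.5420 GPa = 5.420e+08 Pa.
Working in SI base units: W = 26.96 N, H = 5.420e+08 Pa, K = 3.710e-05.
Rate of wear dV/dL = K·W/H: 3.710e-05 · 26.96 / 5.420e+08 = 1.845e-12 m³/m.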